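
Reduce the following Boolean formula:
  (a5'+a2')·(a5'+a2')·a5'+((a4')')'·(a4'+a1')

a5'+a4'

(a5'+a2')·(a5'+a2')·a5'+((a4')')'·(a4'+a1')
= (a5'+a2')·a5'+((a4')')'·(a4'+a1')   [idempotence]
= (a5'+a2')·a5'+a4'·(a4'+a1')   [double negation]
= a5'+a4'·(a4'+a1')   [absorption]
= a5'+a4'   [absorption]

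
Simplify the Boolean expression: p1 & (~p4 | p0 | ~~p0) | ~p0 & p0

p1 & (~p4 | p0 | ~~p0) | ~p0 & p0
= p1 & (~p4 | p0 | p0) | ~p0 & p0   (double negation)
= p1 & (~p4 | p0 | p0)   (complement / identity)
= p1 & (~p4 | p0)   (idempotence)

p1 & (~p4 | p0)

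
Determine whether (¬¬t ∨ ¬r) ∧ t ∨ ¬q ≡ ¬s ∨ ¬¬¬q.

E1: (¬¬t ∨ ¬r) ∧ t ∨ ¬q
    = (t ∨ ¬r) ∧ t ∨ ¬q   [double negation]
    = t ∨ ¬q   [absorption]
E2: ¬s ∨ ¬¬¬q
    = ¬s ∨ ¬q   [double negation]
These differ: at q=1, r=1, s=0, t=0, E1 = 0 but E2 = 1.

No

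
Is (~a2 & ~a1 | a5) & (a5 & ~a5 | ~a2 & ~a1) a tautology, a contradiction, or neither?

(~a2 & ~a1 | a5) & (a5 & ~a5 | ~a2 & ~a1)
= (~a2 & ~a1 | a5) & ~a2 & ~a1   (complement / identity)
= ~a2 & ~a1   (absorption)
This depends on a1, a2, so it is not a constant.

neither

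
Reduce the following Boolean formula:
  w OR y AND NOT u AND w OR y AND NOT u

w OR y AND NOT u AND w OR y AND NOT u
= w OR (NOT u AND w OR NOT u) AND y   — distribution
= w OR NOT u AND y   — absorption

w OR NOT u AND y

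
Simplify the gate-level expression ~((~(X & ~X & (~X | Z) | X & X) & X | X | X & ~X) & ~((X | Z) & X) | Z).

~Z

~((~(X & ~X & (~X | Z) | X & X) & X | X | X & ~X) & ~((X | Z) & X) | Z)
= ~((~(X & ~X | X & X) & X | X | X & ~X) & ~((X | Z) & X) | Z)   [absorption]
= ~((~X & X | X | X & ~X) & ~((X | Z) & X) | Z)   [distribution]
= ~((~X & X | X) & ~((X | Z) & X) | Z)   [complement / identity]
= ~((~X & X | X) & ~X | Z)   [absorption]
= ~(X & ~X | Z)   [complement / identity]
= ~Z   [complement / identity]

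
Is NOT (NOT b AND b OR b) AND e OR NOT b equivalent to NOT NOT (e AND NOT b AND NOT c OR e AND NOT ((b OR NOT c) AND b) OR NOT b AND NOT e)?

Yes

E1: NOT (NOT b AND b OR b) AND e OR NOT b
    = NOT b AND e OR NOT b   — complement / identity
    = NOT b   — absorption
E2: NOT NOT (e AND NOT b AND NOT c OR e AND NOT ((b OR NOT c) AND b) OR NOT b AND NOT e)
    = NOT NOT (e AND NOT b AND NOT c OR e AND NOT b OR NOT b AND NOT e)   — absorption
    = NOT NOT (e AND NOT b OR NOT b AND NOT e)   — absorption
    = NOT NOT NOT b   — distribution
    = NOT b   — double negation
Both reduce to NOT b, so they are equivalent.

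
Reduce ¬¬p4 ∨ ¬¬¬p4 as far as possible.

¬¬p4 ∨ ¬¬¬p4
= ¬¬p4 ∨ ¬p4   (double negation)
= p4 ∨ ¬p4   (double negation)
= True   (complement)

True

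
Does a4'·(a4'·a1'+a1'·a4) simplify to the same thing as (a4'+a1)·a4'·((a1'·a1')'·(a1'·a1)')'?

Yes

E1: a4'·(a4'·a1'+a1'·a4)
    = a4'·a1'
E2: (a4'+a1)·a4'·((a1'·a1')'·(a1'·a1)')'
    = a4'·((a1'·a1')'·(a1'·a1)')'
    = a4'·(a1'·a1'+a1'·a1)
    = a4'·a1'
Both reduce to a4'·a1', so they are equivalent.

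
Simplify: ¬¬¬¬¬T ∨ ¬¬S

¬T ∨ S

¬¬¬¬¬T ∨ ¬¬S
= ¬¬¬T ∨ ¬¬S   — double negation
= ¬T ∨ ¬¬S   — double negation
= ¬T ∨ S   — double negation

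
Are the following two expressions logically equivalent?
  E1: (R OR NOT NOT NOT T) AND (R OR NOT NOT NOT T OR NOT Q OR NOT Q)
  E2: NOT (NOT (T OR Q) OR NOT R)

No

E1: (R OR NOT NOT NOT T) AND (R OR NOT NOT NOT T OR NOT Q OR NOT Q)
    = (R OR NOT NOT NOT T) AND (R OR NOT NOT NOT T OR NOT Q)
    = R OR NOT NOT NOT T
    = R OR NOT T
E2: NOT (NOT (T OR Q) OR NOT R)
    = (T OR Q) AND R
These differ: at Q=0, R=0, T=0, E1 = 1 but E2 = 0.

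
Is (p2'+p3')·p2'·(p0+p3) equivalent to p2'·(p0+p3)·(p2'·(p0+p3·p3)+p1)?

Yes

E1: (p2'+p3')·p2'·(p0+p3)
    = p2'·(p0+p3)   — absorption
E2: p2'·(p0+p3)·(p2'·(p0+p3·p3)+p1)
    = p2'·(p0+p3)·(p2'·(p0+p3)+p1)   — idempotence
    = p2'·(p0+p3)   — absorption
Both reduce to p2'·(p0+p3), so they are equivalent.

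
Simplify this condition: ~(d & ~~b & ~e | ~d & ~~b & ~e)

~(d & ~~b & ~e | ~d & ~~b & ~e)
= ~(~~b & ~e)   — distribution
= ~b | e   — De Morgan

~b | e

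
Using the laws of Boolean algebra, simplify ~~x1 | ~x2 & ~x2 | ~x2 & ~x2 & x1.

~~x1 | ~x2 & ~x2 | ~x2 & ~x2 & x1
= ~~x1 | ~x2 & ~x2
= ~~x1 | ~x2
= x1 | ~x2

x1 | ~x2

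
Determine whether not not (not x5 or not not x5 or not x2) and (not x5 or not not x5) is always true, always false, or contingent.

not not (not x5 or not not x5 or not x2) and (not x5 or not not x5)
= (not x5 or not not x5 or not x2) and (not x5 or not not x5)   (double negation)
= not x5 or not not x5   (absorption)
= not x5 or x5   (double negation)
= True   (complement)

always true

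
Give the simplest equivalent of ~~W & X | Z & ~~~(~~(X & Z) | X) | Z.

W & X | Z

~~W & X | Z & ~~~(~~(X & Z) | X) | Z
= ~~W & X | Z & ~~~(X & Z | X) | Z
= ~~W & X | Z & ~(X & Z | X) | Z
= ~~W & X | Z & ~X | Z
= ~~W & X | Z
= W & X | Z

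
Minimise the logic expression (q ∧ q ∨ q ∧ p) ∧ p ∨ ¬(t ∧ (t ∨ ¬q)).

q ∧ p ∨ ¬t

(q ∧ q ∨ q ∧ p) ∧ p ∨ ¬(t ∧ (t ∨ ¬q))
= (q ∨ p) ∧ q ∧ p ∨ ¬(t ∧ (t ∨ ¬q))   [distribution]
= (q ∨ p) ∧ q ∧ p ∨ ¬t   [absorption]
= q ∧ p ∨ ¬t   [absorption]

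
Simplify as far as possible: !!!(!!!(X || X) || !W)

X && W

!!!(!!!(X || X) || !W)
= !(!!!(X || X) || !W)   [double negation]
= !(!(X || X) || !W)   [double negation]
= !(!X || !W)   [idempotence]
= X && W   [De Morgan]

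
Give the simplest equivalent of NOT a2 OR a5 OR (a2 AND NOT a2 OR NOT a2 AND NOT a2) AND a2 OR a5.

NOT a2 OR a5

NOT a2 OR a5 OR (a2 AND NOT a2 OR NOT a2 AND NOT a2) AND a2 OR a5
= NOT a2 OR a5 OR NOT a2 AND a2 OR a5   [distribution]
= NOT a2 OR a5 OR a5   [complement / identity]
= NOT a2 OR a5   [idempotence]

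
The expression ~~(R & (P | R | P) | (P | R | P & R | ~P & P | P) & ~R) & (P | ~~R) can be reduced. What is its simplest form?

~~(R & (P | R | P) | (P | R | P & R | ~P & P | P) & ~R) & (P | ~~R)
= ~~(R & (P | R | P) | (P | R | P & R | ~P & P | P) & ~R) & (P | R)
= ~~(R & (P | R | P) | (P | R | P & R | P) & ~R) & (P | R)
= ~~(R & (P | R | P) | (P | R | P) & ~R) & (P | R)
= ~~(P | R | P) & (P | R)
= (P | R | P) & (P | R)
= P | R

P | R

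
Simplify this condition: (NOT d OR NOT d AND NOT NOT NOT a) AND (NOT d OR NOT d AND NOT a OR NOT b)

(NOT d OR NOT d AND NOT NOT NOT a) AND (NOT d OR NOT d AND NOT a OR NOT b)
= (NOT d OR NOT d AND NOT a) AND (NOT d OR NOT d AND NOT a OR NOT b)
= NOT d OR NOT d AND NOT a
= NOT d

NOT d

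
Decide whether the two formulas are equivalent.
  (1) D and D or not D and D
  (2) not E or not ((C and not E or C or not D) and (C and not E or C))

No

E1: D and D or not D and D
    = D   [distribution]
E2: not E or not ((C and not E or C or not D) and (C and not E or C))
    = not E or not (C and not E or C)   [absorption]
    = not E or not C   [absorption]
These differ: at C=0, D=0, E=0, E1 = 0 but E2 = 1.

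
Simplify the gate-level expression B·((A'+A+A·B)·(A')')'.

B·A'

B·((A'+A+A·B)·(A')')'
= B·((A'+A)·(A')')'   — absorption
= B·((A')')'   — complement / identity
= B·A'   — double negation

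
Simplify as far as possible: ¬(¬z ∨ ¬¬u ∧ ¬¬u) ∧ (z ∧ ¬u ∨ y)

z ∧ ¬u

¬(¬z ∨ ¬¬u ∧ ¬¬u) ∧ (z ∧ ¬u ∨ y)
= ¬(¬z ∨ ¬¬u) ∧ (z ∧ ¬u ∨ y)   (idempotence)
= z ∧ ¬u ∧ (z ∧ ¬u ∨ y)   (De Morgan)
= z ∧ ¬u   (absorption)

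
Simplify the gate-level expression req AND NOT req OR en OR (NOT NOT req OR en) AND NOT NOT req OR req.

req AND NOT req OR en OR (NOT NOT req OR en) AND NOT NOT req OR req
= req AND NOT req OR en OR NOT NOT req OR req   — absorption
= en OR NOT NOT req OR req   — complement / identity
= en OR req OR req   — double negation
= en OR req   — idempotence

en OR req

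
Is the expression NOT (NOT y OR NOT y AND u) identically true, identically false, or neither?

NOT (NOT y OR NOT y AND u)
= NOT NOT y   (absorption)
= y   (double negation)
This depends on y, so it is not a constant.

neither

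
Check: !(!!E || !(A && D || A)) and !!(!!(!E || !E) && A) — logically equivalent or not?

E1: !(!!E || !(A && D || A))
    = !E && (A && D || A)   (De Morgan)
    = !E && A   (absorption)
E2: !!(!!(!E || !E) && A)
    = !!(!!!E && A)   (idempotence)
    = !!(!E && A)   (double negation)
    = !E && A   (double negation)
Both reduce to !E && A, so they are equivalent.

Yes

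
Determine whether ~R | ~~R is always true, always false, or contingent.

~R | ~~R
= ~R | R   [double negation]
= 1   [complement]

always true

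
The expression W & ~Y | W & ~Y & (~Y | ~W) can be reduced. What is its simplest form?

W & ~Y

W & ~Y | W & ~Y & (~Y | ~W)
= W & ~Y | W & ~Y
= W & ~Y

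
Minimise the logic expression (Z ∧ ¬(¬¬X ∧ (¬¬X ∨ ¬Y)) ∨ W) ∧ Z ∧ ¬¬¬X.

(Z ∧ ¬(¬¬X ∧ (¬¬X ∨ ¬Y)) ∨ W) ∧ Z ∧ ¬¬¬X
= (Z ∧ ¬¬¬X ∨ W) ∧ Z ∧ ¬¬¬X   [absorption]
= Z ∧ ¬¬¬X   [absorption]
= Z ∧ ¬X   [double negation]

Z ∧ ¬X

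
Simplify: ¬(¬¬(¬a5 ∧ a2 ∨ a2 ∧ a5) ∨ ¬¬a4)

¬a2 ∧ ¬a4

¬(¬¬(¬a5 ∧ a2 ∨ a2 ∧ a5) ∨ ¬¬a4)
= ¬(¬¬a2 ∨ ¬¬a4)   (distribution)
= ¬a2 ∧ ¬a4   (De Morgan)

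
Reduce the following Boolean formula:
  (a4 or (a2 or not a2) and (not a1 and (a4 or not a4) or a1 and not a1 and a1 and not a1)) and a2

(a4 or (a2 or not a2) and (not a1 and (a4 or not a4) or a1 and not a1 and a1 and not a1)) and a2
= (a4 or not a1 and (a4 or not a4) or a1 and not a1 and a1 and not a1) and a2   (complement / identity)
= (a4 or not a1 or a1 and not a1 and a1 and not a1) and a2   (complement / identity)
= (a4 or not a1 or a1 and not a1) and a2   (idempotence)
= (a4 or not a1) and a2   (complement / identity)

(a4 or not a1) and a2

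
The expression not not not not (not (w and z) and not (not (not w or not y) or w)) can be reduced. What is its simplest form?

not w

not not not not (not (w and z) and not (not (not w or not y) or w))
= not not not not (not (w and z) and not (w and y or w))
= not not not not (not (w and z) and not w)
= not not (not (w and z) and not w)
= not (w and z or w)
= not w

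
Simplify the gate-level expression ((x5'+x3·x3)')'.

x5'+x3

((x5'+x3·x3)')'
= x5'+x3·x3   — double negation
= x5'+x3   — idempotence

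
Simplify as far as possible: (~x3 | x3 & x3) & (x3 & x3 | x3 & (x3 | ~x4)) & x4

x3 & x4

(~x3 | x3 & x3) & (x3 & x3 | x3 & (x3 | ~x4)) & x4
= (~x3 | x3 & x3) & (x3 & x3 | x3) & x4   (absorption)
= (x3 & x3 | ~x3 & x3) & x4   (distribution)
= x3 & x4   (distribution)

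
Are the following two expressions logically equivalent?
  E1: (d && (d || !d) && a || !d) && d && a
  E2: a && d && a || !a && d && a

E1: (d && (d || !d) && a || !d) && d && a
    = (d && a || !d) && d && a   — complement / identity
    = d && a   — absorption
E2: a && d && a || !a && d && a
    = d && a   — distribution
Both reduce to d && a, so they are equivalent.

Yes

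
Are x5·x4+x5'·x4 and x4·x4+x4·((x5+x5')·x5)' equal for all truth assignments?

Yes

E1: x5·x4+x5'·x4
    = x4   [distribution]
E2: x4·x4+x4·((x5+x5')·x5)'
    = x4·(x4+((x5+x5')·x5)')   [distribution]
    = x4·(x4+x5')   [complement / identity]
    = x4   [absorption]
Both reduce to x4, so they are equivalent.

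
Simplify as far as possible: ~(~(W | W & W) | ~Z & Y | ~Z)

W & Z

~(~(W | W & W) | ~Z & Y | ~Z)
= ~(~(W | W & W) | ~Z)   — absorption
= ~(~(W | W) | ~Z)   — idempotence
= (W | W) & Z   — De Morgan
= W & Z   — idempotence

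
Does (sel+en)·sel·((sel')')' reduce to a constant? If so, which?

yes, False

(sel+en)·sel·((sel')')'
= (sel+en)·sel·sel'   — double negation
= sel·sel'   — absorption
= 0   — complement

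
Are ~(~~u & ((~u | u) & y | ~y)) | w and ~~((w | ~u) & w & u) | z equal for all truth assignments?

E1: ~(~~u & ((~u | u) & y | ~y)) | w
    = ~(u & ((~u | u) & y | ~y)) | w   [double negation]
    = ~(u & (y | ~y)) | w   [complement / identity]
    = ~u | w   [complement / identity]
E2: ~~((w | ~u) & w & u) | z
    = (w | ~u) & w & u | z   [double negation]
    = w & u | z   [absorption]
These differ: at u=0, w=0, y=0, z=0, E1 = 1 but E2 = 0.

No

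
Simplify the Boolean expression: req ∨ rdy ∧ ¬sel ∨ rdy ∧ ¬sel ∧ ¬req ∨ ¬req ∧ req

req ∨ rdy ∧ ¬sel

req ∨ rdy ∧ ¬sel ∨ rdy ∧ ¬sel ∧ ¬req ∨ ¬req ∧ req
= req ∨ rdy ∧ ¬sel ∨ rdy ∧ ¬sel ∧ ¬req   — complement / identity
= req ∨ rdy ∧ ¬sel   — absorption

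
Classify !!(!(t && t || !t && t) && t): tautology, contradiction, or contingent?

!!(!(t && t || !t && t) && t)
= !(t && t || !t && t) && t   — double negation
= !t && t   — distribution
= false   — complement

contradiction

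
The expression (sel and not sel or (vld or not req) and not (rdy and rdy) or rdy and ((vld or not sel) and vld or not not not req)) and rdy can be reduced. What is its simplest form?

(sel and not sel or (vld or not req) and not (rdy and rdy) or rdy and ((vld or not sel) and vld or not not not req)) and rdy
= (sel and not sel or (vld or not req) and not rdy or rdy and ((vld or not sel) and vld or not not not req)) and rdy
= (sel and not sel or (vld or not req) and not rdy or rdy and ((vld or not sel) and vld or not req)) and rdy
= (sel and not sel or (vld or not req) and not rdy or rdy and (vld or not req)) and rdy
= ((vld or not req) and not rdy or rdy and (vld or not req)) and rdy
= (vld or not req) and rdy

(vld or not req) and rdy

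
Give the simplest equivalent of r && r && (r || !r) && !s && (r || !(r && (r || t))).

r && !s

r && r && (r || !r) && !s && (r || !(r && (r || t)))
= r && r && (r || !r) && !s && (r || !r)   [absorption]
= r && r && (r || !r) && !s   [complement / identity]
= r && r && !s   [complement / identity]
= r && !s   [idempotence]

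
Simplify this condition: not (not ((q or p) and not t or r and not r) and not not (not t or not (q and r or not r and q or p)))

q or p

not (not ((q or p) and not t or r and not r) and not not (not t or not (q and r or not r and q or p)))
= (q or p) and not t or r and not r or not (not t or not (q and r or not r and q or p))
= (q or p) and not t or r and not r or not (not t or not (q or p))
= (q or p) and not t or not (not t or not (q or p))
= (q or p) and not t or t and (q or p)
= q or p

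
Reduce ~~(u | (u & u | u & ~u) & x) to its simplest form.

u

~~(u | (u & u | u & ~u) & x)
= ~~(u | u & x)   (distribution)
= u | u & x   (double negation)
= u   (absorption)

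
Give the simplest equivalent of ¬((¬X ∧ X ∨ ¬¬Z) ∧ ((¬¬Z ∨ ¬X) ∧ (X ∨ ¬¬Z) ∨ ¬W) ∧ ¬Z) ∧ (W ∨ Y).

W ∨ Y

¬((¬X ∧ X ∨ ¬¬Z) ∧ ((¬¬Z ∨ ¬X) ∧ (X ∨ ¬¬Z) ∨ ¬W) ∧ ¬Z) ∧ (W ∨ Y)
= ¬((¬X ∧ X ∨ ¬¬Z) ∧ (¬X ∧ X ∨ ¬¬Z ∨ ¬W) ∧ ¬Z) ∧ (W ∨ Y)   (distribution)
= ¬((¬X ∧ X ∨ ¬¬Z) ∧ ¬Z) ∧ (W ∨ Y)   (absorption)
= ¬(¬¬Z ∧ ¬Z) ∧ (W ∨ Y)   (complement / identity)
= (¬Z ∨ Z) ∧ (W ∨ Y)   (De Morgan)
= W ∨ Y   (complement / identity)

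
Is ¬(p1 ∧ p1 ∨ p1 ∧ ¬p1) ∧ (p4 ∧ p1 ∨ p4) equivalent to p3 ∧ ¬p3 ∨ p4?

E1: ¬(p1 ∧ p1 ∨ p1 ∧ ¬p1) ∧ (p4 ∧ p1 ∨ p4)
    = ¬p1 ∧ (p4 ∧ p1 ∨ p4)   — distribution
    = ¬p1 ∧ p4   — absorption
E2: p3 ∧ ¬p3 ∨ p4
    = p4   — complement / identity
These differ: at p1=1, p3=0, p4=1, E1 = 0 but E2 = 1.

No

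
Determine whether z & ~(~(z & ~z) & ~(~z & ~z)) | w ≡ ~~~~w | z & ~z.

Yes

E1: z & ~(~(z & ~z) & ~(~z & ~z)) | w
    = z & (z & ~z | ~z & ~z) | w
    = z & ~z | w
    = w
E2: ~~~~w | z & ~z
    = ~~~~w
    = ~~w
    = w
Both reduce to w, so they are equivalent.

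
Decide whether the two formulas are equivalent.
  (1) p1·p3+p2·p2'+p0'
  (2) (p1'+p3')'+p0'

E1: p1·p3+p2·p2'+p0'
    = p1·p3+p0'   — complement / identity
E2: (p1'+p3')'+p0'
    = p1·p3+p0'   — De Morgan
Both reduce to p1·p3+p0', so they are equivalent.

Yes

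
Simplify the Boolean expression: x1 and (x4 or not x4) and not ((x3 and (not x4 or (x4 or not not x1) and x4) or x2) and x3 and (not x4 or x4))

x1 and (x4 or not x4) and not ((x3 and (not x4 or (x4 or not not x1) and x4) or x2) and x3 and (not x4 or x4))
= x1 and (x4 or not x4) and not ((x3 and (not x4 or (x4 or x1) and x4) or x2) and x3 and (not x4 or x4))
= x1 and (x4 or not x4) and not ((x3 and (not x4 or x4) or x2) and x3 and (not x4 or x4))
= x1 and (x4 or not x4) and not (x3 and (not x4 or x4))
= x1 and not (x3 and (not x4 or x4))
= x1 and not x3

x1 and not x3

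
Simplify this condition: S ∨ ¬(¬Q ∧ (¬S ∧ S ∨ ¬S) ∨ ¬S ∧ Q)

S ∨ ¬(¬Q ∧ (¬S ∧ S ∨ ¬S) ∨ ¬S ∧ Q)
= S ∨ ¬(¬Q ∧ ¬S ∨ ¬S ∧ Q)   [complement / identity]
= S ∨ ¬¬S   [distribution]
= S ∨ S   [double negation]
= S   [idempotence]

S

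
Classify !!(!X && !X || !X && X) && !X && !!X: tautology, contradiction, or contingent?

!!(!X && !X || !X && X) && !X && !!X
= (!X && !X || !X && X) && !X && !!X   — double negation
= !X && !X && !!X   — distribution
= !X && !X && X   — double negation
= !X && X   — idempotence
= false   — complement

contradiction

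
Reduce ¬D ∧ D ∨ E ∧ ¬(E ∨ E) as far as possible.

¬D ∧ D ∨ E ∧ ¬(E ∨ E)
= ¬D ∧ D ∨ E ∧ ¬E   (idempotence)
= ¬D ∧ D   (complement / identity)
= False   (complement)

False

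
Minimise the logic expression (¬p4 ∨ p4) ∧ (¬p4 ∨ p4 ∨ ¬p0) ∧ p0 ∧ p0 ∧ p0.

p0

(¬p4 ∨ p4) ∧ (¬p4 ∨ p4 ∨ ¬p0) ∧ p0 ∧ p0 ∧ p0
= (¬p4 ∨ p4) ∧ p0 ∧ p0 ∧ p0   [absorption]
= (¬p4 ∨ p4) ∧ p0 ∧ p0   [idempotence]
= p0 ∧ p0   [complement / identity]
= p0   [idempotence]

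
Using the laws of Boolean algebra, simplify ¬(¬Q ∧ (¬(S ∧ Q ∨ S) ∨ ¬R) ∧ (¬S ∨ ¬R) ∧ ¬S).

¬(¬Q ∧ (¬(S ∧ Q ∨ S) ∨ ¬R) ∧ (¬S ∨ ¬R) ∧ ¬S)
= ¬(¬Q ∧ (¬S ∨ ¬R) ∧ (¬S ∨ ¬R) ∧ ¬S)
= ¬(¬Q ∧ (¬S ∨ ¬R) ∧ ¬S)
= ¬(¬Q ∧ ¬S)
= Q ∨ S

Q ∨ S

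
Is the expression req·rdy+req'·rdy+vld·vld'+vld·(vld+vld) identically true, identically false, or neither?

req·rdy+req'·rdy+vld·vld'+vld·(vld+vld)
= req·rdy+req'·rdy+vld·vld'+vld·vld   (idempotence)
= rdy+vld·vld'+vld·vld   (distribution)
= rdy+vld   (distribution)
This depends on rdy, vld, so it is not a constant.

neither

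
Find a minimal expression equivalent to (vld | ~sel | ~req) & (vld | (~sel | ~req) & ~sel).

vld | ~sel

(vld | ~sel | ~req) & (vld | (~sel | ~req) & ~sel)
= (vld | ~sel | ~req) & (vld | ~sel)   [absorption]
= vld | ~sel   [absorption]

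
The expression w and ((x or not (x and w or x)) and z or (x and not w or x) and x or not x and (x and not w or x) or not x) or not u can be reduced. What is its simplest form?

w or not u

w and ((x or not (x and w or x)) and z or (x and not w or x) and x or not x and (x and not w or x) or not x) or not u
= w and ((x or not (x and w or x)) and z or x and not w or x or not x) or not u   [distribution]
= w and ((x or not x) and z or x and not w or x or not x) or not u   [absorption]
= w and ((x or not x) and z or x or not x) or not u   [absorption]
= w and (x or not x) or not u   [absorption]
= w or not u   [complement / identity]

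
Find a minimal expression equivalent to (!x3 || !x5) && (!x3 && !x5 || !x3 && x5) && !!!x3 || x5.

(!x3 || !x5) && (!x3 && !x5 || !x3 && x5) && !!!x3 || x5
= (!x3 || !x5) && !x3 && !!!x3 || x5   — distribution
= (!x3 || !x5) && !x3 && !x3 || x5   — double negation
= (!x3 || !x5) && !x3 || x5   — idempotence
= !x3 || x5   — absorption

!x3 || x5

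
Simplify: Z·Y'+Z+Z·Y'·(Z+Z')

Z

Z·Y'+Z+Z·Y'·(Z+Z')
= Z·Y'+Z+Z·Y'   [complement / identity]
= Z·Y'+Z   [absorption]
= Z   [absorption]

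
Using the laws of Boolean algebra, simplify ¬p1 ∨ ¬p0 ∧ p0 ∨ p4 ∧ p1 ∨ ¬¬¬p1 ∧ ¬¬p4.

¬p1 ∨ ¬p0 ∧ p0 ∨ p4 ∧ p1 ∨ ¬¬¬p1 ∧ ¬¬p4
= ¬p1 ∨ ¬p0 ∧ p0 ∨ p4 ∧ p1 ∨ ¬¬¬p1 ∧ p4
= ¬p1 ∨ ¬p0 ∧ p0 ∨ p4 ∧ p1 ∨ ¬p1 ∧ p4
= ¬p1 ∨ p4 ∧ p1 ∨ ¬p1 ∧ p4
= ¬p1 ∨ p4

¬p1 ∨ p4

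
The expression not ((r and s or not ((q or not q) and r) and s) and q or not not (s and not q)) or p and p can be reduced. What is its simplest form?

not ((r and s or not ((q or not q) and r) and s) and q or not not (s and not q)) or p and p
= not ((r and s or not r and s) and q or not not (s and not q)) or p and p   — complement / identity
= not (s and q or not not (s and not q)) or p and p   — distribution
= not (s and q or s and not q) or p and p   — double negation
= not s or p and p   — distribution
= not s or p   — idempotence

not s or p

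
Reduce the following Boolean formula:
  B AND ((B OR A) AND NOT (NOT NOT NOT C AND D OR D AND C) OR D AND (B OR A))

B AND ((B OR A) AND NOT (NOT NOT NOT C AND D OR D AND C) OR D AND (B OR A))
= B AND ((B OR A) AND NOT (NOT C AND D OR D AND C) OR D AND (B OR A))   — double negation
= B AND ((B OR A) AND NOT D OR D AND (B OR A))   — distribution
= B AND (B OR A)   — distribution
= B   — absorption

B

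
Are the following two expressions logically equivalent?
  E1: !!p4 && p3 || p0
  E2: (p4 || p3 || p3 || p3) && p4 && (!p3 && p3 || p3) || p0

Yes

E1: !!p4 && p3 || p0
    = p4 && p3 || p0   — double negation
E2: (p4 || p3 || p3 || p3) && p4 && (!p3 && p3 || p3) || p0
    = (p4 || p3 || p3) && p4 && (!p3 && p3 || p3) || p0   — idempotence
    = (p4 || p3 || p3) && p4 && p3 || p0   — complement / identity
    = (p4 || p3) && p4 && p3 || p0   — idempotence
    = p4 && p3 || p0   — absorption
Both reduce to p4 && p3 || p0, so they are equivalent.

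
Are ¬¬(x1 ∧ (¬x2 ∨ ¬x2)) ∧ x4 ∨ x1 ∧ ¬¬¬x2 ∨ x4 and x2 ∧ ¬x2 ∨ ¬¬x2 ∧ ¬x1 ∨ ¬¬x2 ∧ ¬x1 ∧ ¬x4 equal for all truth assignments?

No

E1: ¬¬(x1 ∧ (¬x2 ∨ ¬x2)) ∧ x4 ∨ x1 ∧ ¬¬¬x2 ∨ x4
    = ¬¬(x1 ∧ (¬x2 ∨ ¬x2)) ∧ x4 ∨ x1 ∧ ¬x2 ∨ x4
    = ¬¬(x1 ∧ ¬x2) ∧ x4 ∨ x1 ∧ ¬x2 ∨ x4
    = x1 ∧ ¬x2 ∧ x4 ∨ x1 ∧ ¬x2 ∨ x4
    = x1 ∧ ¬x2 ∨ x4
E2: x2 ∧ ¬x2 ∨ ¬¬x2 ∧ ¬x1 ∨ ¬¬x2 ∧ ¬x1 ∧ ¬x4
    = ¬¬x2 ∧ ¬x1 ∨ ¬¬x2 ∧ ¬x1 ∧ ¬x4
    = ¬¬x2 ∧ ¬x1
    = x2 ∧ ¬x1
These differ: at x1=0, x2=0, x4=1, E1 = 1 but E2 = 0.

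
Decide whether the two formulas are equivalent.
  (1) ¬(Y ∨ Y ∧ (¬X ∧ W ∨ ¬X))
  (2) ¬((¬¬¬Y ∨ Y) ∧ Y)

Yes

E1: ¬(Y ∨ Y ∧ (¬X ∧ W ∨ ¬X))
    = ¬(Y ∨ Y ∧ ¬X)   [absorption]
    = ¬Y   [absorption]
E2: ¬((¬¬¬Y ∨ Y) ∧ Y)
    = ¬((¬Y ∨ Y) ∧ Y)   [double negation]
    = ¬Y   [complement / identity]
Both reduce to ¬Y, so they are equivalent.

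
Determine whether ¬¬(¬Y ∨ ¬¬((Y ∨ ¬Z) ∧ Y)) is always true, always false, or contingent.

always true

¬¬(¬Y ∨ ¬¬((Y ∨ ¬Z) ∧ Y))
= ¬¬(¬Y ∨ ¬¬Y)   — absorption
= ¬¬(¬Y ∨ Y)   — double negation
= ¬Y ∨ Y   — double negation
= True   — complement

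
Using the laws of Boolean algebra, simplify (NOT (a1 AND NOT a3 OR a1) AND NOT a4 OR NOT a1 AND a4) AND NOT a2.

NOT a1 AND NOT a2

(NOT (a1 AND NOT a3 OR a1) AND NOT a4 OR NOT a1 AND a4) AND NOT a2
= (NOT a1 AND NOT a4 OR NOT a1 AND a4) AND NOT a2   (absorption)
= NOT a1 AND NOT a2   (distribution)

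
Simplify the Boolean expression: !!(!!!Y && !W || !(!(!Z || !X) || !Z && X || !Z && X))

!!(!!!Y && !W || !(!(!Z || !X) || !Z && X || !Z && X))
= !!!Y && !W || !(!(!Z || !X) || !Z && X || !Z && X)   — double negation
= !!!Y && !W || !(Z && X || !Z && X || !Z && X)   — De Morgan
= !!!Y && !W || !(Z && X || !Z && X)   — idempotence
= !Y && !W || !(Z && X || !Z && X)   — double negation
= !Y && !W || !X   — distribution

!Y && !W || !X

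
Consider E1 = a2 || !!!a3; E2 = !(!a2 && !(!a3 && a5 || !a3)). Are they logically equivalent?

E1: a2 || !!!a3
    = a2 || !a3   [double negation]
E2: !(!a2 && !(!a3 && a5 || !a3))
    = !(!a2 && !!a3)   [absorption]
    = a2 || !a3   [De Morgan]
Both reduce to a2 || !a3, so they are equivalent.

Yes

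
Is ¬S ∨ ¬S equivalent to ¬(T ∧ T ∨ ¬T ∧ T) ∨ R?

No

E1: ¬S ∨ ¬S
    = ¬S   — idempotence
E2: ¬(T ∧ T ∨ ¬T ∧ T) ∨ R
    = ¬T ∨ R   — distribution
These differ: at R=1, S=1, T=0, E1 = 0 but E2 = 1.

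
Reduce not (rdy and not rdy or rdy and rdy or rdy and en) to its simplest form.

not (rdy and not rdy or rdy and rdy or rdy and en)
= not (rdy or rdy and en)   (distribution)
= not rdy   (absorption)

not rdy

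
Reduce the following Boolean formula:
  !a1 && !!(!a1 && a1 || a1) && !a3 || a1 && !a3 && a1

a1 && !a3

!a1 && !!(!a1 && a1 || a1) && !a3 || a1 && !a3 && a1
= !a1 && !!a1 && !a3 || a1 && !a3 && a1
= !a1 && a1 && !a3 || a1 && !a3 && a1
= a1 && !a3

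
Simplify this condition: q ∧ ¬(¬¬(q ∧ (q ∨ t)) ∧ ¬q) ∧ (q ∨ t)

q ∧ ¬(¬¬(q ∧ (q ∨ t)) ∧ ¬q) ∧ (q ∨ t)
= q ∧ (¬(q ∧ (q ∨ t)) ∨ q) ∧ (q ∨ t)   — De Morgan
= q ∧ (¬q ∨ q) ∧ (q ∨ t)   — absorption
= q ∧ (q ∨ t)   — complement / identity
= q   — absorption

q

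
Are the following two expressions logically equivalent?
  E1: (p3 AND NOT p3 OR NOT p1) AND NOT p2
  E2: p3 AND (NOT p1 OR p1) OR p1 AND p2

E1: (p3 AND NOT p3 OR NOT p1) AND NOT p2
    = NOT p1 AND NOT p2   [complement / identity]
E2: p3 AND (NOT p1 OR p1) OR p1 AND p2
    = p3 OR p1 AND p2   [complement / identity]
These differ: at p1=0, p2=1, p3=1, E1 = 0 but E2 = 1.

No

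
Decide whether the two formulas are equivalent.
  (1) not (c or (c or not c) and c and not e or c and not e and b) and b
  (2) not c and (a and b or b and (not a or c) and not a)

E1: not (c or (c or not c) and c and not e or c and not e and b) and b
    = not (c or c and not e or c and not e and b) and b   — complement / identity
    = not (c or c and not e) and b   — absorption
    = not c and b   — absorption
E2: not c and (a and b or b and (not a or c) and not a)
    = not c and (a and b or b and not a)   — absorption
    = not c and b   — distribution
Both reduce to not c and b, so they are equivalent.

Yes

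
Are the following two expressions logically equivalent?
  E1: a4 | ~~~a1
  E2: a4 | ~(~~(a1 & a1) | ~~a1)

E1: a4 | ~~~a1
    = a4 | ~a1   — double negation
E2: a4 | ~(~~(a1 & a1) | ~~a1)
    = a4 | ~(~~a1 | ~~a1)   — idempotence
    = a4 | ~~~a1   — idempotence
    = a4 | ~a1   — double negation
Both reduce to a4 | ~a1, so they are equivalent.

Yes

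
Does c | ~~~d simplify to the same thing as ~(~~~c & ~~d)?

E1: c | ~~~d
    = c | ~d   — double negation
E2: ~(~~~c & ~~d)
    = ~(~c & ~~d)   — double negation
    = c | ~d   — De Morgan
Both reduce to c | ~d, so they are equivalent.

Yes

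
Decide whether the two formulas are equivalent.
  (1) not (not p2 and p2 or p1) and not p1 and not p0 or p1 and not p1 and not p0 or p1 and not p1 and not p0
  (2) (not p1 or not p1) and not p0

Yes

E1: not (not p2 and p2 or p1) and not p1 and not p0 or p1 and not p1 and not p0 or p1 and not p1 and not p0
    = not (not p2 and p2 or p1) and not p1 and not p0 or p1 and not p1 and not p0   (idempotence)
    = not p1 and not p1 and not p0 or p1 and not p1 and not p0   (complement / identity)
    = not p1 and not p0   (distribution)
E2: (not p1 or not p1) and not p0
    = not p1 and not p0   (idempotence)
Both reduce to not p1 and not p0, so they are equivalent.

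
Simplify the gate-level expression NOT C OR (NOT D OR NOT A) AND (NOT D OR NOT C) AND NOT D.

NOT C OR NOT D

NOT C OR (NOT D OR NOT A) AND (NOT D OR NOT C) AND NOT D
= NOT C OR (NOT D OR NOT A) AND NOT D
= NOT C OR NOT D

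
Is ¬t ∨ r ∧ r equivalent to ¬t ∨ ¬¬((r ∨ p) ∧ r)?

E1: ¬t ∨ r ∧ r
    = ¬t ∨ r   [idempotence]
E2: ¬t ∨ ¬¬((r ∨ p) ∧ r)
    = ¬t ∨ ¬¬r   [absorption]
    = ¬t ∨ r   [double negation]
Both reduce to ¬t ∨ r, so they are equivalent.

Yes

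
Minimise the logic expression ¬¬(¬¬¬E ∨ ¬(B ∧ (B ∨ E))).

¬¬(¬¬¬E ∨ ¬(B ∧ (B ∨ E)))
= ¬¬(¬¬¬E ∨ ¬B)   — absorption
= ¬¬¬E ∨ ¬B   — double negation
= ¬E ∨ ¬B   — double negation

¬E ∨ ¬B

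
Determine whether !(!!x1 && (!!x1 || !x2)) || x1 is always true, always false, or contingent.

!(!!x1 && (!!x1 || !x2)) || x1
= !!!x1 || x1   — absorption
= !x1 || x1   — double negation
= true   — complement

always true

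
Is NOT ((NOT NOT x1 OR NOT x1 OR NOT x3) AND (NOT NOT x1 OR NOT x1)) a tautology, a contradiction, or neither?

contradiction

NOT ((NOT NOT x1 OR NOT x1 OR NOT x3) AND (NOT NOT x1 OR NOT x1))
= NOT (NOT NOT x1 OR NOT x1)   [absorption]
= NOT x1 AND x1   [De Morgan]
= FALSE   [complement]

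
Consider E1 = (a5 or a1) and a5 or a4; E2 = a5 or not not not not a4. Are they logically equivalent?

E1: (a5 or a1) and a5 or a4
    = a5 or a4   [absorption]
E2: a5 or not not not not a4
    = a5 or not not a4   [double negation]
    = a5 or a4   [double negation]
Both reduce to a5 or a4, so they are equivalent.

Yes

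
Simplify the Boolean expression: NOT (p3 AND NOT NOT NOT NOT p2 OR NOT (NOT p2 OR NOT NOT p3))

NOT (p3 AND NOT NOT NOT NOT p2 OR NOT (NOT p2 OR NOT NOT p3))
= NOT (p3 AND NOT NOT p2 OR NOT (NOT p2 OR NOT NOT p3))   [double negation]
= NOT (p3 AND p2 OR NOT (NOT p2 OR NOT NOT p3))   [double negation]
= NOT (p3 AND p2 OR p2 AND NOT p3)   [De Morgan]
= NOT p2   [distribution]

NOT p2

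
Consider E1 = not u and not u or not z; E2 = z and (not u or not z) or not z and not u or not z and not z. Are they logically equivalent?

Yes

E1: not u and not u or not z
    = not u or not z   — idempotence
E2: z and (not u or not z) or not z and not u or not z and not z
    = z and (not u or not z) or (not u or not z) and not z   — distribution
    = not u or not z   — distribution
Both reduce to not u or not z, so they are equivalent.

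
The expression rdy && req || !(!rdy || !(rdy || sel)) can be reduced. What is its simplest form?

rdy

rdy && req || !(!rdy || !(rdy || sel))
= rdy && req || rdy && (rdy || sel)   — De Morgan
= rdy && req || rdy   — absorption
= rdy   — absorption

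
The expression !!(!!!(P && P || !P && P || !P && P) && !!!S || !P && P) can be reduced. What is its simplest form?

!P && !S

!!(!!!(P && P || !P && P || !P && P) && !!!S || !P && P)
= !!(!!!(P && P || !P && P || !P && P) && !!!S)   [complement / identity]
= !(!!(P && P || !P && P || !P && P) || !!S)   [De Morgan]
= !(!!(P && P || !P && P) || !!S)   [idempotence]
= !(P && P || !P && P) && !S   [De Morgan]
= !P && !S   [distribution]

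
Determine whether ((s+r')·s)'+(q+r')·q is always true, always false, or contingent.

contingent

((s+r')·s)'+(q+r')·q
= ((s+r')·s)'+q
= s'+q
This depends on q, s, so it is not a constant.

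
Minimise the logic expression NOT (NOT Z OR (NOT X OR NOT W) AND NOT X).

NOT (NOT Z OR (NOT X OR NOT W) AND NOT X)
= NOT (NOT Z OR NOT X)   (absorption)
= Z AND X   (De Morgan)

Z AND X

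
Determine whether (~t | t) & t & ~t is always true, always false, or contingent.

always false

(~t | t) & t & ~t
= t & ~t   [complement / identity]
= 0   [complement]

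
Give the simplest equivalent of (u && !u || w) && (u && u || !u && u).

w && u

(u && !u || w) && (u && u || !u && u)
= (u && !u || w) && u
= w && u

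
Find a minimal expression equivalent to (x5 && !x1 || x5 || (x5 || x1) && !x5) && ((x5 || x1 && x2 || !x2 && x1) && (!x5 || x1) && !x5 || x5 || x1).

x5 || x1

(x5 && !x1 || x5 || (x5 || x1) && !x5) && ((x5 || x1 && x2 || !x2 && x1) && (!x5 || x1) && !x5 || x5 || x1)
= (x5 && !x1 || x5 || (x5 || x1) && !x5) && ((x5 || x1) && (!x5 || x1) && !x5 || x5 || x1)   — distribution
= (x5 || (x5 || x1) && !x5) && ((x5 || x1) && (!x5 || x1) && !x5 || x5 || x1)   — absorption
= (x5 || (x5 || x1) && !x5) && ((x5 || x1) && !x5 || x5 || x1)   — absorption
= x5 && (x5 || x1) || (x5 || x1) && !x5   — distribution
= x5 || x1   — distribution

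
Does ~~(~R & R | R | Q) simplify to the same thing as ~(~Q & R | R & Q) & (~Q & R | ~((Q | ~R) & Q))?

No

E1: ~~(~R & R | R | Q)
    = ~R & R | R | Q   [double negation]
    = R | Q   [complement / identity]
E2: ~(~Q & R | R & Q) & (~Q & R | ~((Q | ~R) & Q))
    = ~R & (~Q & R | ~((Q | ~R) & Q))   [distribution]
    = ~R & (~Q & R | ~Q)   [absorption]
    = ~R & ~Q   [absorption]
These differ: at Q=1, R=0, E1 = 1 but E2 = 0.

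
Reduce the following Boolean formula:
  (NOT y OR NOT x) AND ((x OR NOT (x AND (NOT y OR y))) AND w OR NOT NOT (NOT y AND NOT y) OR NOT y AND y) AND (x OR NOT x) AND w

(NOT y OR NOT x) AND ((x OR NOT (x AND (NOT y OR y))) AND w OR NOT NOT (NOT y AND NOT y) OR NOT y AND y) AND (x OR NOT x) AND w
= (NOT y OR NOT x) AND ((x OR NOT (x AND (NOT y OR y))) AND w OR NOT y AND NOT y OR NOT y AND y) AND (x OR NOT x) AND w   — double negation
= (NOT y OR NOT x) AND ((x OR NOT (x AND (NOT y OR y))) AND w OR NOT y) AND (x OR NOT x) AND w   — distribution
= (NOT y OR NOT x) AND ((x OR NOT x) AND w OR NOT y) AND (x OR NOT x) AND w   — complement / identity
= (NOT y OR NOT x) AND (x OR NOT x) AND w   — absorption
= (NOT y OR NOT x) AND w   — complement / identity

(NOT y OR NOT x) AND w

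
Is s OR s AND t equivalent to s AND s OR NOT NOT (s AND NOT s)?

Yes

E1: s OR s AND t
    = s   [absorption]
E2: s AND s OR NOT NOT (s AND NOT s)
    = s AND s OR s AND NOT s   [double negation]
    = s   [distribution]
Both reduce to s, so they are equivalent.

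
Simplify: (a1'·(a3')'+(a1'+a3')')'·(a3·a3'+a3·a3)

(a1'·(a3')'+(a1'+a3')')'·(a3·a3'+a3·a3)
= (a1'·(a3')'+a1·a3)'·(a3·a3'+a3·a3)
= (a1'·(a3')'+a1·a3)'·a3
= (a1'·a3+a1·a3)'·a3
= a3'·a3
= 0

0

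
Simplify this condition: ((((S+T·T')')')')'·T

S·T

((((S+T·T')')')')'·T
= ((S+T·T')')'·T   (double negation)
= (S')'·T   (complement / identity)
= S·T   (double negation)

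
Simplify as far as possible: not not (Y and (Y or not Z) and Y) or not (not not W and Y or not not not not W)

Y or not W

not not (Y and (Y or not Z) and Y) or not (not not W and Y or not not not not W)
= not not (Y and (Y or not Z) and Y) or not (not not W and Y or not not W)
= not not (Y and (Y or not Z) and Y) or not not not W
= Y and (Y or not Z) and Y or not not not W
= Y and Y or not not not W
= Y or not not not W
= Y or not W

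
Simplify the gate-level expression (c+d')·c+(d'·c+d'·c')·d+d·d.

(c+d')·c+(d'·c+d'·c')·d+d·d
= c+(d'·c+d'·c')·d+d·d   [absorption]
= c+d'·d+d·d   [distribution]
= c+d   [distribution]

c+d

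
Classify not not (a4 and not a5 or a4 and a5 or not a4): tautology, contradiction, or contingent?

tautology

not not (a4 and not a5 or a4 and a5 or not a4)
= not not (a4 or not a4)   — distribution
= a4 or not a4   — double negation
= True   — complement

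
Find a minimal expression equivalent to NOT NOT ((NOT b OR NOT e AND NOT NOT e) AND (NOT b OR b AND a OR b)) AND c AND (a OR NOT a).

NOT b AND c

NOT NOT ((NOT b OR NOT e AND NOT NOT e) AND (NOT b OR b AND a OR b)) AND c AND (a OR NOT a)
= (NOT b OR NOT e AND NOT NOT e) AND (NOT b OR b AND a OR b) AND c AND (a OR NOT a)   [double negation]
= (NOT b OR NOT e AND e) AND (NOT b OR b AND a OR b) AND c AND (a OR NOT a)   [double negation]
= (NOT b OR NOT e AND e) AND (NOT b OR b) AND c AND (a OR NOT a)   [absorption]
= (NOT b OR NOT e AND e) AND (NOT b OR b) AND c   [complement / identity]
= (NOT b OR NOT e AND e) AND c   [complement / identity]
= NOT b AND c   [complement / identity]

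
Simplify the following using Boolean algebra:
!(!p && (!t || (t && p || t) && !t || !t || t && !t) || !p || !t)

p && t

!(!p && (!t || (t && p || t) && !t || !t || t && !t) || !p || !t)
= !(!p && (!t || t && !t || !t || t && !t) || !p || !t)
= !(!p && (!t || t && !t) || !p || !t)
= !(!p && !t || !p || !t)
= !(!p || !t)
= p && t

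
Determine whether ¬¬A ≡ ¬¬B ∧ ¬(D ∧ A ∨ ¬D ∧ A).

E1: ¬¬A
    = A   [double negation]
E2: ¬¬B ∧ ¬(D ∧ A ∨ ¬D ∧ A)
    = B ∧ ¬(D ∧ A ∨ ¬D ∧ A)   [double negation]
    = B ∧ ¬A   [distribution]
These differ: at A=0, B=1, D=0, E1 = 0 but E2 = 1.

No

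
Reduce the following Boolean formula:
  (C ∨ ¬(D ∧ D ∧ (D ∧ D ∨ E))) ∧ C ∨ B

(C ∨ ¬(D ∧ D ∧ (D ∧ D ∨ E))) ∧ C ∨ B
= (C ∨ ¬(D ∧ D)) ∧ C ∨ B   — absorption
= (C ∨ ¬D) ∧ C ∨ B   — idempotence
= C ∨ B   — absorption

C ∨ B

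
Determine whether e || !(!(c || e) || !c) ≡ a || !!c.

No

E1: e || !(!(c || e) || !c)
    = e || (c || e) && c   (De Morgan)
    = e || c   (absorption)
E2: a || !!c
    = a || c   (double negation)
These differ: at a=0, c=0, e=1, E1 = 1 but E2 = 0.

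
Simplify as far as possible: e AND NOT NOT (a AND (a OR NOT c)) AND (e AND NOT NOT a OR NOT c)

e AND NOT NOT (a AND (a OR NOT c)) AND (e AND NOT NOT a OR NOT c)
= e AND NOT NOT a AND (e AND NOT NOT a OR NOT c)   — absorption
= e AND NOT NOT a   — absorption
= e AND a   — double negation

e AND a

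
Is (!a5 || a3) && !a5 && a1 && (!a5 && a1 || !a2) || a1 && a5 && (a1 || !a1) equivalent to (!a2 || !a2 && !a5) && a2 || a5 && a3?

E1: (!a5 || a3) && !a5 && a1 && (!a5 && a1 || !a2) || a1 && a5 && (a1 || !a1)
    = (!a5 || a3) && !a5 && a1 && (!a5 && a1 || !a2) || a1 && a5
    = !a5 && a1 && (!a5 && a1 || !a2) || a1 && a5
    = !a5 && a1 || a1 && a5
    = a1
E2: (!a2 || !a2 && !a5) && a2 || a5 && a3
    = !a2 && a2 || a5 && a3
    = a5 && a3
These differ: at a1=1, a2=1, a3=0, a5=1, E1 = 1 but E2 = 0.

No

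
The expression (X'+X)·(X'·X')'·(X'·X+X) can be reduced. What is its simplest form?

X

(X'+X)·(X'·X')'·(X'·X+X)
= (X'+X)·(X+X)·(X'·X+X)   (De Morgan)
= (X+X'·X)·(X'·X+X)   (distribution)
= X·X+X'·X   (distribution)
= X   (distribution)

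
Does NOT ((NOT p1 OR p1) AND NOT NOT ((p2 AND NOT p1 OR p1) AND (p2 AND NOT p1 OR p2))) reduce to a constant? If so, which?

no

NOT ((NOT p1 OR p1) AND NOT NOT ((p2 AND NOT p1 OR p1) AND (p2 AND NOT p1 OR p2)))
= NOT ((NOT p1 OR p1) AND NOT NOT (p1 AND p2 OR p2 AND NOT p1))   — distribution
= NOT ((NOT p1 OR p1) AND NOT NOT p2)   — distribution
= NOT NOT NOT p2   — complement / identity
= NOT p2   — double negation
This depends on p2, so it is not a constant.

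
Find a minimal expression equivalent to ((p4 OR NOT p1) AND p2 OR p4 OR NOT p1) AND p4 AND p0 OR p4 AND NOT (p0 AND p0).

((p4 OR NOT p1) AND p2 OR p4 OR NOT p1) AND p4 AND p0 OR p4 AND NOT (p0 AND p0)
= (p4 OR NOT p1) AND p4 AND p0 OR p4 AND NOT (p0 AND p0)
= p4 AND p0 OR p4 AND NOT (p0 AND p0)
= p4 AND p0 OR p4 AND NOT p0
= p4

p4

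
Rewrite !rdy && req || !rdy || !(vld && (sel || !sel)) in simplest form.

!rdy || !vld

!rdy && req || !rdy || !(vld && (sel || !sel))
= !rdy && req || !rdy || !vld   [complement / identity]
= !rdy || !vld   [absorption]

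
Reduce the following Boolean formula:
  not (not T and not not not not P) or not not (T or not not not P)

T or not P

not (not T and not not not not P) or not not (T or not not not P)
= T or not not not P or not not (T or not not not P)   — De Morgan
= T or not not not P or T or not not not P   — double negation
= T or not not not P or T or not P   — double negation
= T or not P or T or not P   — double negation
= T or not P   — idempotence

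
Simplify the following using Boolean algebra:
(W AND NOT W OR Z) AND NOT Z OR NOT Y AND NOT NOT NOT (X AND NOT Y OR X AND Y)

NOT Y AND NOT X

(W AND NOT W OR Z) AND NOT Z OR NOT Y AND NOT NOT NOT (X AND NOT Y OR X AND Y)
= Z AND NOT Z OR NOT Y AND NOT NOT NOT (X AND NOT Y OR X AND Y)   [complement / identity]
= Z AND NOT Z OR NOT Y AND NOT NOT NOT X   [distribution]
= NOT Y AND NOT NOT NOT X   [complement / identity]
= NOT Y AND NOT X   [double negation]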